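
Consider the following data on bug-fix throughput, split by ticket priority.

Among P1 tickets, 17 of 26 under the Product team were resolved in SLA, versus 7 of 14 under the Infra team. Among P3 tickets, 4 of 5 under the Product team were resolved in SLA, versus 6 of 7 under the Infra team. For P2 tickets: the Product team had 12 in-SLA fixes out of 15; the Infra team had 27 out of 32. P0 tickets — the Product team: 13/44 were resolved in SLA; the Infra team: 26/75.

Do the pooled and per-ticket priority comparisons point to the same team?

P1: the Product team 17/26 = 65.4%, the Infra team 7/14 = 50.0% → the Product team
P3: the Product team 4/5 = 80.0%, the Infra team 6/7 = 85.7% → the Infra team
P2: the Product team 12/15 = 80.0%, the Infra team 27/32 = 84.4% → the Infra team
P0: the Product team 13/44 = 29.5%, the Infra team 26/75 = 34.7% → the Infra team
Overall: the Product team 46/90 = 51.1%, the Infra team 66/128 = 51.6% → the Infra team
Neither sweeps: the Product team wins 1 of 4 groups, the Infra team wins 3. The Infra team wins overall but not every group — no Simpson reversal.

No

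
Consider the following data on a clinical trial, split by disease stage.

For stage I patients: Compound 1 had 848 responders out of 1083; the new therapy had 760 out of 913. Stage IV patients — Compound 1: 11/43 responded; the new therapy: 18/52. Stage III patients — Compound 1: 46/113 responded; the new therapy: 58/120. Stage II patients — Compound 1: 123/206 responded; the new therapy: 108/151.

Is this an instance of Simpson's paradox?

Stage I: Compound 1 848/1083 = 78.3%, the new therapy 760/913 = 83.2% → the new therapy
Stage IV: Compound 1 11/43 = 25.6%, the new therapy 18/52 = 34.6% → the new therapy
Stage III: Compound 1 46/113 = 40.7%, the new therapy 58/120 = 48.3% → the new therapy
Stage II: Compound 1 123/206 = 59.7%, the new therapy 108/151 = 71.5% → the new therapy
Overall: Compound 1 1028/1445 = 71.1%, the new therapy 944/1236 = 76.4% → the new therapy
The new therapy wins overall and in every disease group — no reversal.

No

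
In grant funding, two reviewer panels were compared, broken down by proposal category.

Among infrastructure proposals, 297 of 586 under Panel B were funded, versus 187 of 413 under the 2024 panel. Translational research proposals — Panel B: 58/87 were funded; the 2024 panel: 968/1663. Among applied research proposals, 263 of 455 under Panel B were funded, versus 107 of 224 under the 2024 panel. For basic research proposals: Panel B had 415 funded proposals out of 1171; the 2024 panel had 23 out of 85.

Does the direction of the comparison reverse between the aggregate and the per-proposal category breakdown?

Yes

Infrastructure: Panel B 297/586 = 50.7%, the 2024 panel 187/413 = 45.3% → Panel B
Translational research: Panel B 58/87 = 66.7%, the 2024 panel 968/1663 = 58.2% → Panel B
Applied research: Panel B 263/455 = 57.8%, the 2024 panel 107/224 = 47.8% → Panel B
Basic research: Panel B 415/1171 = 35.4%, the 2024 panel 23/85 = 27.1% → Panel B
Overall: Panel B 1033/2299 = 44.9%, the 2024 panel 1285/2385 = 53.9% → the 2024 panel
Panel B wins each proposal group but the 2024 panel wins overall — the comparison reverses. Panel B's proposals skew toward basic research, which has a lower base rate.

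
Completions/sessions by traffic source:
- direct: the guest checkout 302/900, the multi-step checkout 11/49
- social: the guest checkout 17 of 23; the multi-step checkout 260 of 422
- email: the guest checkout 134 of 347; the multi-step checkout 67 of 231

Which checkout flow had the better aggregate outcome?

Direct: the guest checkout 302/900 = 33.6%, the multi-step checkout 11/49 = 22.4% → the guest checkout
Social: the guest checkout 17/23 = 73.9%, the multi-step checkout 260/422 = 61.6% → the guest checkout
Email: the guest checkout 134/347 = 38.6%, the multi-step checkout 67/231 = 29.0% → the guest checkout
Overall: the guest checkout 453/1270 = 35.7%, the multi-step checkout 338/702 = 48.1% → the multi-step checkout
(The guest checkout wins every traffic group but the multi-step checkout wins overall — the guest checkout's sessions skew toward the low-rate direct group.)

the multi-step checkout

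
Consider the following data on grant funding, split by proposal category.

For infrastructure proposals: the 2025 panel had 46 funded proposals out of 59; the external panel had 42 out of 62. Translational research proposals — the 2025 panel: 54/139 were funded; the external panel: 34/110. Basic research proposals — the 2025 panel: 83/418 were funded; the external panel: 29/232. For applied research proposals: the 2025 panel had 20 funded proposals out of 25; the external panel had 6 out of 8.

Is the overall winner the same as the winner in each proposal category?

Infrastructure: the 2025 panel 46/59 = 78.0%, the external panel 42/62 = 67.7% → the 2025 panel
Translational research: the 2025 panel 54/139 = 38.8%, the external panel 34/110 = 30.9% → the 2025 panel
Basic research: the 2025 panel 83/418 = 19.9%, the external panel 29/232 = 12.5% → the 2025 panel
Applied research: the 2025 panel 20/25 = 80.0%, the external panel 6/8 = 75.0% → the 2025 panel
Overall: the 2025 panel 203/641 = 31.7%, the external panel 111/412 = 26.9% → the 2025 panel
The 2025 panel wins overall and in every proposal group — no reversal.

Yes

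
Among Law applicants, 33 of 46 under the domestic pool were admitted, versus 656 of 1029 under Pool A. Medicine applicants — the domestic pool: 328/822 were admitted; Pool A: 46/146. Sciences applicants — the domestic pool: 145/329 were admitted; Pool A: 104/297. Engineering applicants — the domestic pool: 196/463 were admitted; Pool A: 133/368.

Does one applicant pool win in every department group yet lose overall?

Law: the domestic pool 33/46 = 71.7%, Pool A 656/1029 = 63.8% → the domestic pool
Medicine: the domestic pool 328/822 = 39.9%, Pool A 46/146 = 31.5% → the domestic pool
Sciences: the domestic pool 145/329 = 44.1%, Pool A 104/297 = 35.0% → the domestic pool
Engineering: the domestic pool 196/463 = 42.3%, Pool A 133/368 = 36.1% → the domestic pool
Overall: the domestic pool 702/1660 = 42.3%, Pool A 939/1840 = 51.0% → Pool A
The domestic pool wins each department group but Pool A wins overall — the comparison reverses. The domestic pool's applicants skew toward Medicine, which has a lower base rate.

Yes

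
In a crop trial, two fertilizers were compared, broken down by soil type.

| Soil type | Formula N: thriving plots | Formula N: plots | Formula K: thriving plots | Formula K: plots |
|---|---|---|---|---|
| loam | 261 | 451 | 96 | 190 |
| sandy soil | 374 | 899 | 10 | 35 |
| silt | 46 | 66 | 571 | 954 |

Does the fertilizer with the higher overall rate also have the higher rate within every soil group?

Loam: Formula N 261/451 = 57.9%, Formula K 96/190 = 50.5% → Formula N
Sandy soil: Formula N 374/899 = 41.6%, Formula K 10/35 = 28.6% → Formula N
Silt: Formula N 46/66 = 69.7%, Formula K 571/954 = 59.9% → Formula N
Overall: Formula N 681/1416 = 48.1%, Formula K 677/1179 = 57.4% → Formula K
Formula N wins each soil group but Formula K wins overall — the comparison reverses. Formula N's plots skew toward sandy soil, which has a lower base rate.

No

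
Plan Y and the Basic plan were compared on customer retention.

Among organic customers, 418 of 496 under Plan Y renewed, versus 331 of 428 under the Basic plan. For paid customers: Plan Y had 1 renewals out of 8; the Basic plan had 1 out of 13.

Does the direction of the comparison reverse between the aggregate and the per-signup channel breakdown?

Organic: Plan Y 418/496 = 84.3%, the Basic plan 331/428 = 77.3% → Plan Y
Paid: Plan Y 1/8 = 12.5%, the Basic plan 1/13 = 7.7% → Plan Y
Overall: Plan Y 419/504 = 83.1%, the Basic plan 332/441 = 75.3% → Plan Y
Plan Y wins overall and in every signup group — no reversal.

No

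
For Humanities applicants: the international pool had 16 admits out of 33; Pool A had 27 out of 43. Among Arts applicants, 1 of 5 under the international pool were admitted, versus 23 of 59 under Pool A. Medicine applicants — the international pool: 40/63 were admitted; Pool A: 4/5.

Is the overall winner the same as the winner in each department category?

Humanities: the international pool 16/33 = 48.5%, Pool A 27/43 = 62.8% → Pool A
Arts: the international pool 1/5 = 20.0%, Pool A 23/59 = 39.0% → Pool A
Medicine: the international pool 40/63 = 63.5%, Pool A 4/5 = 80.0% → Pool A
Overall: the international pool 57/101 = 56.4%, Pool A 54/107 = 50.5% → the international pool
Pool A wins each department group but the international pool wins overall — the comparison reverses. Pool A's applicants skew toward Arts, which has a lower base rate.

No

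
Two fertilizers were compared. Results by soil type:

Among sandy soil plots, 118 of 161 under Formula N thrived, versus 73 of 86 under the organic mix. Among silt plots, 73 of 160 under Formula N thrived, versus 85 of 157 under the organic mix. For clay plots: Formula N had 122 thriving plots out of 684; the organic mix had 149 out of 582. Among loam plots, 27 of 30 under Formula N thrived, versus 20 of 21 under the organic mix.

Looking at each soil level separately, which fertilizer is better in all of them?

Sandy soil: Formula N 118/161 = 73.3%, the organic mix 73/86 = 84.9% → the organic mix
Silt: Formula N 73/160 = 45.6%, the organic mix 85/157 = 54.1% → the organic mix
Clay: Formula N 122/684 = 17.8%, the organic mix 149/582 = 25.6% → the organic mix
Loam: Formula N 27/30 = 90.0%, the organic mix 20/21 = 95.2% → the organic mix
The organic mix has the higher rate in all 4 groups.

the organic mix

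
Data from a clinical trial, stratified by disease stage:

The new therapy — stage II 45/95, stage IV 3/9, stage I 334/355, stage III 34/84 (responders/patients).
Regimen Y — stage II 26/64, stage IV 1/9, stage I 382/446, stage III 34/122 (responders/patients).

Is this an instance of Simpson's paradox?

Stage II: the new therapy 45/95 = 47.4%, Regimen Y 26/64 = 40.6% → the new therapy
Stage IV: the new therapy 3/9 = 33.3%, Regimen Y 1/9 = 11.1% → the new therapy
Stage I: the new therapy 334/355 = 94.1%, Regimen Y 382/446 = 85.7% → the new therapy
Stage III: the new therapy 34/84 = 40.5%, Regimen Y 34/122 = 27.9% → the new therapy
Overall: the new therapy 416/543 = 76.6%, Regimen Y 443/641 = 69.1% → the new therapy
The new therapy wins overall and in every disease group — no reversal.

No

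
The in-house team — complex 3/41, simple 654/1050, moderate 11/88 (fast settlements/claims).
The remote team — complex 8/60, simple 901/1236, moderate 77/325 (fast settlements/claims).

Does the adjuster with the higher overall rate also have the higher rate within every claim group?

Yes

Complex: the in-house team 3/41 = 7.3%, the remote team 8/60 = 13.3% → the remote team
Simple: the in-house team 654/1050 = 62.3%, the remote team 901/1236 = 72.9% → the remote team
Moderate: the in-house team 11/88 = 12.5%, the remote team 77/325 = 23.7% → the remote team
Overall: the in-house team 668/1179 = 56.7%, the remote team 986/1621 = 60.8% → the remote team
The remote team wins overall and in every claim group — no reversal.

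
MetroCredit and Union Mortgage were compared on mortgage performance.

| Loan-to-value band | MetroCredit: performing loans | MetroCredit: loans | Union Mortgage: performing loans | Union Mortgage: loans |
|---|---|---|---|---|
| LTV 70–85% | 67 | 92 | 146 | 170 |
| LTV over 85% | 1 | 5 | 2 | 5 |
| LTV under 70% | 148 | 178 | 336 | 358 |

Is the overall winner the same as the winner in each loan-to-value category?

Yes

LTV 70–85%: MetroCredit 67/92 = 72.8%, Union Mortgage 146/170 = 85.9% → Union Mortgage
LTV over 85%: MetroCredit 1/5 = 20.0%, Union Mortgage 2/5 = 40.0% → Union Mortgage
LTV under 70%: MetroCredit 148/178 = 83.1%, Union Mortgage 336/358 = 93.9% → Union Mortgage
Overall: MetroCredit 216/275 = 78.5%, Union Mortgage 484/533 = 90.8% → Union Mortgage
Union Mortgage wins overall and in every loan-to-value group — no reversal.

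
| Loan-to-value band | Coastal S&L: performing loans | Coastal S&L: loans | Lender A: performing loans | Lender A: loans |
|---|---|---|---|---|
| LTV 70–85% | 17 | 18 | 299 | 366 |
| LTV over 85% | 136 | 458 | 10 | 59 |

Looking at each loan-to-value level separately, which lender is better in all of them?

Coastal S&L

LTV 70–85%: Coastal S&L 17/18 = 94.4%, Lender A 299/366 = 81.7% → Coastal S&L
LTV over 85%: Coastal S&L 136/458 = 29.7%, Lender A 10/59 = 16.9% → Coastal S&L
Coastal S&L has the higher rate in both groups.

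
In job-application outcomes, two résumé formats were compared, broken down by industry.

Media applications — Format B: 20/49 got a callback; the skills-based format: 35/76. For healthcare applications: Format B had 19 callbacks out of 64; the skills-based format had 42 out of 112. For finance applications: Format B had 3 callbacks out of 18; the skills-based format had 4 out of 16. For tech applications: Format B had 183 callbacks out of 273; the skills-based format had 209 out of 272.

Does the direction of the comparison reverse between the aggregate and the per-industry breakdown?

Media: Format B 20/49 = 40.8%, the skills-based format 35/76 = 46.1% → the skills-based format
Healthcare: Format B 19/64 = 29.7%, the skills-based format 42/112 = 37.5% → the skills-based format
Finance: Format B 3/18 = 16.7%, the skills-based format 4/16 = 25.0% → the skills-based format
Tech: Format B 183/273 = 67.0%, the skills-based format 209/272 = 76.8% → the skills-based format
Overall: Format B 225/404 = 55.7%, the skills-based format 290/476 = 60.9% → the skills-based format
The skills-based format wins overall and in every industry group — no reversal.

No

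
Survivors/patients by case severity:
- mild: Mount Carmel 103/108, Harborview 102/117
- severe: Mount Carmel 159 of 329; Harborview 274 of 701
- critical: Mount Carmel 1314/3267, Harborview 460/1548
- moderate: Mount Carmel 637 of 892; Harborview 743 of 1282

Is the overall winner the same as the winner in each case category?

Yes

Mild: Mount Carmel 103/108 = 95.4%, Harborview 102/117 = 87.2% → Mount Carmel
Severe: Mount Carmel 159/329 = 48.3%, Harborview 274/701 = 39.1% → Mount Carmel
Critical: Mount Carmel 1314/3267 = 40.2%, Harborview 460/1548 = 29.7% → Mount Carmel
Moderate: Mount Carmel 637/892 = 71.4%, Harborview 743/1282 = 58.0% → Mount Carmel
Overall: Mount Carmel 2213/4596 = 48.2%, Harborview 1579/3648 = 43.3% → Mount Carmel
Mount Carmel wins overall and in every case group — no reversal.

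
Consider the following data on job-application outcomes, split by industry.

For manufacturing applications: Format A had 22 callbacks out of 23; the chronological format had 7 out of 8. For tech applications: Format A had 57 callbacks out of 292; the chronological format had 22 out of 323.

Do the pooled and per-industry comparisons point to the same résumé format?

Manufacturing: Format A 22/23 = 95.7%, the chronological format 7/8 = 87.5% → Format A
Tech: Format A 57/292 = 19.5%, the chronological format 22/323 = 6.8% → Format A
Overall: Format A 79/315 = 25.1%, the chronological format 29/331 = 8.8% → Format A
Format A wins overall and in every industry group — no reversal.

Yes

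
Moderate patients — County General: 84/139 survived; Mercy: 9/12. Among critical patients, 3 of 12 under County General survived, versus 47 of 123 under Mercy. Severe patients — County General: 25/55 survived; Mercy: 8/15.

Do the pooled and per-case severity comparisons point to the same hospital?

Moderate: County General 84/139 = 60.4%, Mercy 9/12 = 75.0% → Mercy
Critical: County General 3/12 = 25.0%, Mercy 47/123 = 38.2% → Mercy
Severe: County General 25/55 = 45.5%, Mercy 8/15 = 53.3% → Mercy
Overall: County General 112/206 = 54.4%, Mercy 64/150 = 42.7% → County General
Mercy wins each case group but County General wins overall — the comparison reverses. Mercy's patients skew toward critical, which has a lower base rate.

No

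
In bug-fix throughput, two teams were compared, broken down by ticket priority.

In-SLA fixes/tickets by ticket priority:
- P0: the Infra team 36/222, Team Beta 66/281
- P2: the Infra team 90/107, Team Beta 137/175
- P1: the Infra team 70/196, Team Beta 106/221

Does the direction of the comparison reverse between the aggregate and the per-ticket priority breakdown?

P0: the Infra team 36/222 = 16.2%, Team Beta 66/281 = 23.5% → Team Beta
P2: the Infra team 90/107 = 84.1%, Team Beta 137/175 = 78.3% → the Infra team
P1: the Infra team 70/196 = 35.7%, Team Beta 106/221 = 48.0% → Team Beta
Overall: the Infra team 196/525 = 37.3%, Team Beta 309/677 = 45.6% → Team Beta
Neither sweeps: the Infra team wins 1 of 3 groups, Team Beta wins 2. Team Beta wins overall but not every group — no Simpson reversal.

No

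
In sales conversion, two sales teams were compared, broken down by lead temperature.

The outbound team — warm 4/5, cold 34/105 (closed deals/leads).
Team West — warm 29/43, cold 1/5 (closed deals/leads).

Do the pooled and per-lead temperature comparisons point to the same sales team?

No

Warm: the outbound team 4/5 = 80.0%, Team West 29/43 = 67.4% → the outbound team
Cold: the outbound team 34/105 = 32.4%, Team West 1/5 = 20.0% → the outbound team
Overall: the outbound team 38/110 = 34.5%, Team West 30/48 = 62.5% → Team West
The outbound team wins each lead group but Team West wins overall — the comparison reverses. The outbound team's leads skew toward cold, which has a lower base rate.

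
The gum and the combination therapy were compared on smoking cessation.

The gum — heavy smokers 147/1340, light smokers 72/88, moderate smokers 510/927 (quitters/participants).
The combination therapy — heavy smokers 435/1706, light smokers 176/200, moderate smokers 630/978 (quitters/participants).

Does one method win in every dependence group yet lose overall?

Heavy smokers: the gum 147/1340 = 11.0%, the combination therapy 435/1706 = 25.5% → the combination therapy
Light smokers: the gum 72/88 = 81.8%, the combination therapy 176/200 = 88.0% → the combination therapy
Moderate smokers: the gum 510/927 = 55.0%, the combination therapy 630/978 = 64.4% → the combination therapy
Overall: the gum 729/2355 = 31.0%, the combination therapy 1241/2884 = 43.0% → the combination therapy
The combination therapy wins overall and in every dependence group — no reversal.

No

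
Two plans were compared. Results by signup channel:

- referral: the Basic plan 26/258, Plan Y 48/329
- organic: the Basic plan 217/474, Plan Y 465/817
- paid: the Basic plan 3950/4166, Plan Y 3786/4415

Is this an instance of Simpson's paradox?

Referral: the Basic plan 26/258 = 10.1%, Plan Y 48/329 = 14.6% → Plan Y
Organic: the Basic plan 217/474 = 45.8%, Plan Y 465/817 = 56.9% → Plan Y
Paid: the Basic plan 3950/4166 = 94.8%, Plan Y 3786/4415 = 85.8% → the Basic plan
Overall: the Basic plan 4193/4898 = 85.6%, Plan Y 4299/5561 = 77.3% → the Basic plan
Neither sweeps: the Basic plan wins 1 of 3 groups, Plan Y wins 2. The Basic plan wins overall but not every group — no Simpson reversal.

No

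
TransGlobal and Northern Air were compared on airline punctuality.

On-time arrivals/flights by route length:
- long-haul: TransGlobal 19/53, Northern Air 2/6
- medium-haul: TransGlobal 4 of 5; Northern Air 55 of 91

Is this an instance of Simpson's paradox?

Yes

Long-haul: TransGlobal 19/53 = 35.8%, Northern Air 2/6 = 33.3% → TransGlobal
Medium-haul: TransGlobal 4/5 = 80.0%, Northern Air 55/91 = 60.4% → TransGlobal
Overall: TransGlobal 23/58 = 39.7%, Northern Air 57/97 = 58.8% → Northern Air
TransGlobal wins each route group but Northern Air wins overall — the comparison reverses. TransGlobal's flights skew toward long-haul, which has a lower base rate.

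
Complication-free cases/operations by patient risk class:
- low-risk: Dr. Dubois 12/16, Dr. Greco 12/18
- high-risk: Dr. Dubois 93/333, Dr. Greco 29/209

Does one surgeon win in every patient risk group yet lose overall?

Low-risk: Dr. Dubois 12/16 = 75.0%, Dr. Greco 12/18 = 66.7% → Dr. Dubois
High-risk: Dr. Dubois 93/333 = 27.9%, Dr. Greco 29/209 = 13.9% → Dr. Dubois
Overall: Dr. Dubois 105/349 = 30.1%, Dr. Greco 41/227 = 18.1% → Dr. Dubois
Dr. Dubois wins overall and in every patient risk group — no reversal.

No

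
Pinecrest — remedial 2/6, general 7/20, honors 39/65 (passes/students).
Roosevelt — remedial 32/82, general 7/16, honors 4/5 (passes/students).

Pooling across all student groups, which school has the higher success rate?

Remedial: Pinecrest 2/6 = 33.3%, Roosevelt 32/82 = 39.0% → Roosevelt
General: Pinecrest 7/20 = 35.0%, Roosevelt 7/16 = 43.8% → Roosevelt
Honors: Pinecrest 39/65 = 60.0%, Roosevelt 4/5 = 80.0% → Roosevelt
Overall: Pinecrest 48/91 = 52.7%, Roosevelt 43/103 = 41.7% → Pinecrest
(Roosevelt wins every student group but Pinecrest wins overall — Roosevelt's students skew toward the low-rate remedial group.)

Pinecrest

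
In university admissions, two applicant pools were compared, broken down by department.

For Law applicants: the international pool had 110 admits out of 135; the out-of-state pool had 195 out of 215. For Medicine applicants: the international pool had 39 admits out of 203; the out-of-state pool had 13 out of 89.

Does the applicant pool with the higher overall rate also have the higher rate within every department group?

No

Law: the international pool 110/135 = 81.5%, the out-of-state pool 195/215 = 90.7% → the out-of-state pool
Medicine: the international pool 39/203 = 19.2%, the out-of-state pool 13/89 = 14.6% → the international pool
Overall: the international pool 149/338 = 44.1%, the out-of-state pool 208/304 = 68.4% → the out-of-state pool
Neither sweeps: the international pool wins 1 of 2 groups, the out-of-state pool wins 1. The out-of-state pool wins overall but not every group — no Simpson reversal.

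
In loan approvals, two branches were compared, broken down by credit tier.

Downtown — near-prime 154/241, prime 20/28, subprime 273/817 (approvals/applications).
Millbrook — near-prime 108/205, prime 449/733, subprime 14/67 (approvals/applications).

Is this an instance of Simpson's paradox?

Yes

Near-prime: Downtown 154/241 = 63.9%, Millbrook 108/205 = 52.7% → Downtown
Prime: Downtown 20/28 = 71.4%, Millbrook 449/733 = 61.3% → Downtown
Subprime: Downtown 273/817 = 33.4%, Millbrook 14/67 = 20.9% → Downtown
Overall: Downtown 447/1086 = 41.2%, Millbrook 571/1005 = 56.8% → Millbrook
Downtown wins each credit group but Millbrook wins overall — the comparison reverses. Downtown's applications skew toward subprime, which has a lower base rate.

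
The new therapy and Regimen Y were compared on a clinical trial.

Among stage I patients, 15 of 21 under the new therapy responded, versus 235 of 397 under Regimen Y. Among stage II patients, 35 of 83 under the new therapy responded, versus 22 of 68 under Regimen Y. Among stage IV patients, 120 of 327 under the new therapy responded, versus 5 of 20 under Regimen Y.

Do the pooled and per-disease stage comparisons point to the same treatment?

Stage I: the new therapy 15/21 = 71.4%, Regimen Y 235/397 = 59.2% → the new therapy
Stage II: the new therapy 35/83 = 42.2%, Regimen Y 22/68 = 32.4% → the new therapy
Stage IV: the new therapy 120/327 = 36.7%, Regimen Y 5/20 = 25.0% → the new therapy
Overall: the new therapy 170/431 = 39.4%, Regimen Y 262/485 = 54.0% → Regimen Y
The new therapy wins each disease group but Regimen Y wins overall — the comparison reverses. The new therapy's patients skew toward stage IV, which has a lower base rate.

No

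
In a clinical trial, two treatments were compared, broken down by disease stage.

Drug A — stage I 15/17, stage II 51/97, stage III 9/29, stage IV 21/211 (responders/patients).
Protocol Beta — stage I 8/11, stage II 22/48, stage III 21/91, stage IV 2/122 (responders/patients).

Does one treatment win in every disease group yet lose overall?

Stage I: Drug A 15/17 = 88.2%, Protocol Beta 8/11 = 72.7% → Drug A
Stage II: Drug A 51/97 = 52.6%, Protocol Beta 22/48 = 45.8% → Drug A
Stage III: Drug A 9/29 = 31.0%, Protocol Beta 21/91 = 23.1% → Drug A
Stage IV: Drug A 21/211 = 10.0%, Protocol Beta 2/122 = 1.6% → Drug A
Overall: Drug A 96/354 = 27.1%, Protocol Beta 53/272 = 19.5% → Drug A
Drug A wins overall and in every disease group — no reversal.

No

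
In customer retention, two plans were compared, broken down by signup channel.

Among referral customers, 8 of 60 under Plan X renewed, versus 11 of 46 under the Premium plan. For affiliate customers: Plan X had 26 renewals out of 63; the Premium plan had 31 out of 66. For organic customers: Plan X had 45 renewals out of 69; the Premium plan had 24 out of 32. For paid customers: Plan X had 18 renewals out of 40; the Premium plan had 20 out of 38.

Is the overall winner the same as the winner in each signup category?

Referral: Plan X 8/60 = 13.3%, the Premium plan 11/46 = 23.9% → the Premium plan
Affiliate: Plan X 26/63 = 41.3%, the Premium plan 31/66 = 47.0% → the Premium plan
Organic: Plan X 45/69 = 65.2%, the Premium plan 24/32 = 75.0% → the Premium plan
Paid: Plan X 18/40 = 45.0%, the Premium plan 20/38 = 52.6% → the Premium plan
Overall: Plan X 97/232 = 41.8%, the Premium plan 86/182 = 47.3% → the Premium plan
The Premium plan wins overall and in every signup group — no reversal.

Yes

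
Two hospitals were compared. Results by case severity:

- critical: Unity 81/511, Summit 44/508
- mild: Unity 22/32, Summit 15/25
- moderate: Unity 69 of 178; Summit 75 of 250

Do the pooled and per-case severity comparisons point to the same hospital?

Yes

Critical: Unity 81/511 = 15.9%, Summit 44/508 = 8.7% → Unity
Mild: Unity 22/32 = 68.8%, Summit 15/25 = 60.0% → Unity
Moderate: Unity 69/178 = 38.8%, Summit 75/250 = 30.0% → Unity
Overall: Unity 172/721 = 23.9%, Summit 134/783 = 17.1% → Unity
Unity wins overall and in every case group — no reversal.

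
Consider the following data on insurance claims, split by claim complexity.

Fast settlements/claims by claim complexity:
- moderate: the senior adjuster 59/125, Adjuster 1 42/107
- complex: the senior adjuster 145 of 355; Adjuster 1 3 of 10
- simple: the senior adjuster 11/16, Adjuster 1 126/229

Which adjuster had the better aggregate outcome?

Adjuster 1

Moderate: the senior adjuster 59/125 = 47.2%, Adjuster 1 42/107 = 39.3% → the senior adjuster
Complex: the senior adjuster 145/355 = 40.8%, Adjuster 1 3/10 = 30.0% → the senior adjuster
Simple: the senior adjuster 11/16 = 68.8%, Adjuster 1 126/229 = 55.0% → the senior adjuster
Overall: the senior adjuster 215/496 = 43.3%, Adjuster 1 171/346 = 49.4% → Adjuster 1
(The senior adjuster wins every claim group but Adjuster 1 wins overall — the senior adjuster's claims skew toward the low-rate complex group.)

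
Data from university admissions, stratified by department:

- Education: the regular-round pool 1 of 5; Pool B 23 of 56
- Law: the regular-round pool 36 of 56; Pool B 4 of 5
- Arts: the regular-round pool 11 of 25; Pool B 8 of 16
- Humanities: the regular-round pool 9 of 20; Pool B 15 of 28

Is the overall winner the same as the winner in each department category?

No

Education: the regular-round pool 1/5 = 20.0%, Pool B 23/56 = 41.1% → Pool B
Law: the regular-round pool 36/56 = 64.3%, Pool B 4/5 = 80.0% → Pool B
Arts: the regular-round pool 11/25 = 44.0%, Pool B 8/16 = 50.0% → Pool B
Humanities: the regular-round pool 9/20 = 45.0%, Pool B 15/28 = 53.6% → Pool B
Overall: the regular-round pool 57/106 = 53.8%, Pool B 50/105 = 47.6% → the regular-round pool
Pool B wins each department group but the regular-round pool wins overall — the comparison reverses. Pool B's applicants skew toward Education, which has a lower base rate.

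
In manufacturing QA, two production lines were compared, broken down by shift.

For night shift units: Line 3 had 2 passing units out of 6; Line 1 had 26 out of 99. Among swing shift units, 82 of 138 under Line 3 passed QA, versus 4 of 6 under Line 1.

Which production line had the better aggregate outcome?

Line 3

Night shift: Line 3 2/6 = 33.3%, Line 1 26/99 = 26.3% → Line 3
Swing shift: Line 3 82/138 = 59.4%, Line 1 4/6 = 66.7% → Line 1
Overall: Line 3 84/144 = 58.3%, Line 1 30/105 = 28.6% → Line 3
(Neither sweeps every shift group, but Line 3 has the higher pooled rate.)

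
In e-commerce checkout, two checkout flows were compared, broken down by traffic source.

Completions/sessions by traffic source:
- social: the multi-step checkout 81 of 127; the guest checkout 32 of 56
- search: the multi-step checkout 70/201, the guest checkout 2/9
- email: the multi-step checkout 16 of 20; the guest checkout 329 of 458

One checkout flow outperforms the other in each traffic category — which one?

Social: the multi-step checkout 81/127 = 63.8%, the guest checkout 32/56 = 57.1% → the multi-step checkout
Search: the multi-step checkout 70/201 = 34.8%, the guest checkout 2/9 = 22.2% → the multi-step checkout
Email: the multi-step checkout 16/20 = 80.0%, the guest checkout 329/458 = 71.8% → the multi-step checkout
The multi-step checkout has the higher rate in all 3 groups.

the multi-step checkout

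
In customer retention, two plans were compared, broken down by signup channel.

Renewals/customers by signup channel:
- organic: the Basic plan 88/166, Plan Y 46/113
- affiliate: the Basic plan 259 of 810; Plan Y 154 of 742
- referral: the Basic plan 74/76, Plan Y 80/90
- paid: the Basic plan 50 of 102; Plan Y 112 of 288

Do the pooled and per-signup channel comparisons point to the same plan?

Organic: the Basic plan 88/166 = 53.0%, Plan Y 46/113 = 40.7% → the Basic plan
Affiliate: the Basic plan 259/810 = 32.0%, Plan Y 154/742 = 20.8% → the Basic plan
Referral: the Basic plan 74/76 = 97.4%, Plan Y 80/90 = 88.9% → the Basic plan
Paid: the Basic plan 50/102 = 49.0%, Plan Y 112/288 = 38.9% → the Basic plan
Overall: the Basic plan 471/1154 = 40.8%, Plan Y 392/1233 = 31.8% → the Basic plan
The Basic plan wins overall and in every signup group — no reversal.

Yes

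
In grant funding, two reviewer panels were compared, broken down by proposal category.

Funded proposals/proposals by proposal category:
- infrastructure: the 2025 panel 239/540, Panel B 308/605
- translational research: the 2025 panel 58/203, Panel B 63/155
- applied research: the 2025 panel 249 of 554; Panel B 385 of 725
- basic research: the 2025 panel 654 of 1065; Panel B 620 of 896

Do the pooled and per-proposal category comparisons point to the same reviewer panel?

Infrastructure: the 2025 panel 239/540 = 44.3%, Panel B 308/605 = 50.9% → Panel B
Translational research: the 2025 panel 58/203 = 28.6%, Panel B 63/155 = 40.6% → Panel B
Applied research: the 2025 panel 249/554 = 44.9%, Panel B 385/725 = 53.1% → Panel B
Basic research: the 2025 panel 654/1065 = 61.4%, Panel B 620/896 = 69.2% → Panel B
Overall: the 2025 panel 1200/2362 = 50.8%, Panel B 1376/2381 = 57.8% → Panel B
Panel B wins overall and in every proposal group — no reversal.

Yes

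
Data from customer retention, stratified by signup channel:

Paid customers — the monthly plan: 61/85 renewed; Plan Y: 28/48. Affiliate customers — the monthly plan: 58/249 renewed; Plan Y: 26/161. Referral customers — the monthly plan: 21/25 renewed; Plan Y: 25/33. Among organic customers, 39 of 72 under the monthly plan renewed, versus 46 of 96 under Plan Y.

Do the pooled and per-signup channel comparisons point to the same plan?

Yes

Paid: the monthly plan 61/85 = 71.8%, Plan Y 28/48 = 58.3% → the monthly plan
Affiliate: the monthly plan 58/249 = 23.3%, Plan Y 26/161 = 16.1% → the monthly plan
Referral: the monthly plan 21/25 = 84.0%, Plan Y 25/33 = 75.8% → the monthly plan
Organic: the monthly plan 39/72 = 54.2%, Plan Y 46/96 = 47.9% → the monthly plan
Overall: the monthly plan 179/431 = 41.5%, Plan Y 125/338 = 37.0% → the monthly plan
The monthly plan wins overall and in every signup group — no reversal.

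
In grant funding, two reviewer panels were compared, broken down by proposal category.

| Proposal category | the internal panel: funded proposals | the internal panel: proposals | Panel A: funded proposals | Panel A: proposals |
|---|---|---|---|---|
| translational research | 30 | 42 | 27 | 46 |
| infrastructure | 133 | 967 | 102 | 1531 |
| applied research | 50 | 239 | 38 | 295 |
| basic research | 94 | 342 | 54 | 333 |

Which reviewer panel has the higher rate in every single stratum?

Translational research: the internal panel 30/42 = 71.4%, Panel A 27/46 = 58.7% → the internal panel
Infrastructure: the internal panel 133/967 = 13.8%, Panel A 102/1531 = 6.7% → the internal panel
Applied research: the internal panel 50/239 = 20.9%, Panel A 38/295 = 12.9% → the internal panel
Basic research: the internal panel 94/342 = 27.5%, Panel A 54/333 = 16.2% → the internal panel
The internal panel has the higher rate in all 4 groups.

the internal panel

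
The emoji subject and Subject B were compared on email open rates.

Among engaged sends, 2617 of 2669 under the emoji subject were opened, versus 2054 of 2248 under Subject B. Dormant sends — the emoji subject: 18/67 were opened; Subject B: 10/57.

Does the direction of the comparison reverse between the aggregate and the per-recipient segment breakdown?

No

Engaged: the emoji subject 2617/2669 = 98.1%, Subject B 2054/2248 = 91.4% → the emoji subject
Dormant: the emoji subject 18/67 = 26.9%, Subject B 10/57 = 17.5% → the emoji subject
Overall: the emoji subject 2635/2736 = 96.3%, Subject B 2064/2305 = 89.5% → the emoji subject
The emoji subject wins overall and in every recipient group — no reversal.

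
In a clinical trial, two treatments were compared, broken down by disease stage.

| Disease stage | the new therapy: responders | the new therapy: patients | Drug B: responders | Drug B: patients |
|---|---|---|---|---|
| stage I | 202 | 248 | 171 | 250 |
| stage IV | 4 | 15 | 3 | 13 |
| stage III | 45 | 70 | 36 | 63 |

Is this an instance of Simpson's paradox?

No

Stage I: the new therapy 202/248 = 81.5%, Drug B 171/250 = 68.4% → the new therapy
Stage IV: the new therapy 4/15 = 26.7%, Drug B 3/13 = 23.1% → the new therapy
Stage III: the new therapy 45/70 = 64.3%, Drug B 36/63 = 57.1% → the new therapy
Overall: the new therapy 251/333 = 75.4%, Drug B 210/326 = 64.4% → the new therapy
The new therapy wins overall and in every disease group — no reversal.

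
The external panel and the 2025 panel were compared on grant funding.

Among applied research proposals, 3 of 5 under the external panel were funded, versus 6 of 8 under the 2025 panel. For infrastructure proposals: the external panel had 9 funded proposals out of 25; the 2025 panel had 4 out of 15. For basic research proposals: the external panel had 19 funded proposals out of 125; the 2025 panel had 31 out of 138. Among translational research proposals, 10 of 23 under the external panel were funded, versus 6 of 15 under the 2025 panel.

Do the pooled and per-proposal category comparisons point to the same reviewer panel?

Applied research: the external panel 3/5 = 60.0%, the 2025 panel 6/8 = 75.0% → the 2025 panel
Infrastructure: the external panel 9/25 = 36.0%, the 2025 panel 4/15 = 26.7% → the external panel
Basic research: the external panel 19/125 = 15.2%, the 2025 panel 31/138 = 22.5% → the 2025 panel
Translational research: the external panel 10/23 = 43.5%, the 2025 panel 6/15 = 40.0% → the external panel
Overall: the external panel 41/178 = 23.0%, the 2025 panel 47/176 = 26.7% → the 2025 panel
Neither sweeps: the external panel wins 2 of 4 groups, the 2025 panel wins 2. The 2025 panel wins overall but not every group — no Simpson reversal.

No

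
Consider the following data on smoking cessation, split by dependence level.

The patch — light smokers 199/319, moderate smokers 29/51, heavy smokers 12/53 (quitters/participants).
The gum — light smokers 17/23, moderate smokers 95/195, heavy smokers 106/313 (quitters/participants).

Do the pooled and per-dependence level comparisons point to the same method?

Light smokers: the patch 199/319 = 62.4%, the gum 17/23 = 73.9% → the gum
Moderate smokers: the patch 29/51 = 56.9%, the gum 95/195 = 48.7% → the patch
Heavy smokers: the patch 12/53 = 22.6%, the gum 106/313 = 33.9% → the gum
Overall: the patch 240/423 = 56.7%, the gum 218/531 = 41.1% → the patch
Neither sweeps: the patch wins 1 of 3 groups, the gum wins 2. The patch wins overall but not every group — no Simpson reversal.

No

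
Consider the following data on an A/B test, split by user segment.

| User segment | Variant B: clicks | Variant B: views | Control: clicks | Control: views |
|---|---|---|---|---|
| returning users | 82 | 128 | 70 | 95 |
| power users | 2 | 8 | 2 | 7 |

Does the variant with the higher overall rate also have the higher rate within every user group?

Returning users: Variant B 82/128 = 64.1%, Control 70/95 = 73.7% → Control
Power users: Variant B 2/8 = 25.0%, Control 2/7 = 28.6% → Control
Overall: Variant B 84/136 = 61.8%, Control 72/102 = 70.6% → Control
Control wins overall and in every user group — no reversal.

Yes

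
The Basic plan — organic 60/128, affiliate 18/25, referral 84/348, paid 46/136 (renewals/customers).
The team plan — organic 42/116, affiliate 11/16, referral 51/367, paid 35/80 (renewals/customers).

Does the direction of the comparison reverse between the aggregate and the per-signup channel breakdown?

No

Organic: the Basic plan 60/128 = 46.9%, the team plan 42/116 = 36.2% → the Basic plan
Affiliate: the Basic plan 18/25 = 72.0%, the team plan 11/16 = 68.8% → the Basic plan
Referral: the Basic plan 84/348 = 24.1%, the team plan 51/367 = 13.9% → the Basic plan
Paid: the Basic plan 46/136 = 33.8%, the team plan 35/80 = 43.8% → the team plan
Overall: the Basic plan 208/637 = 32.7%, the team plan 139/579 = 24.0% → the Basic plan
Neither sweeps: the Basic plan wins 3 of 4 groups, the team plan wins 1. The Basic plan wins overall but not every group — no Simpson reversal.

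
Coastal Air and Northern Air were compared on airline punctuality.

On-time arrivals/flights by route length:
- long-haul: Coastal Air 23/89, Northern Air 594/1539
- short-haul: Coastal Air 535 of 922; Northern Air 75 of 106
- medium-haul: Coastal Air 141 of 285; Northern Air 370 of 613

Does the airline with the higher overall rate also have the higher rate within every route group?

No

Long-haul: Coastal Air 23/89 = 25.8%, Northern Air 594/1539 = 38.6% → Northern Air
Short-haul: Coastal Air 535/922 = 58.0%, Northern Air 75/106 = 70.8% → Northern Air
Medium-haul: Coastal Air 141/285 = 49.5%, Northern Air 370/613 = 60.4% → Northern Air
Overall: Coastal Air 699/1296 = 53.9%, Northern Air 1039/2258 = 46.0% → Coastal Air
Northern Air wins each route group but Coastal Air wins overall — the comparison reverses. Northern Air's flights skew toward long-haul, which has a lower base rate.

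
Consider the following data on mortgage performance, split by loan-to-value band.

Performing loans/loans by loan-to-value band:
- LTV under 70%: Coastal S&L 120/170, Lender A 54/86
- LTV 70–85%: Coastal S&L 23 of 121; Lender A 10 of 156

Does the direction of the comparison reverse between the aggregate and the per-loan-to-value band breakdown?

LTV under 70%: Coastal S&L 120/170 = 70.6%, Lender A 54/86 = 62.8% → Coastal S&L
LTV 70–85%: Coastal S&L 23/121 = 19.0%, Lender A 10/156 = 6.4% → Coastal S&L
Overall: Coastal S&L 143/291 = 49.1%, Lender A 64/242 = 26.4% → Coastal S&L
Coastal S&L wins overall and in every loan-to-value group — no reversal.

No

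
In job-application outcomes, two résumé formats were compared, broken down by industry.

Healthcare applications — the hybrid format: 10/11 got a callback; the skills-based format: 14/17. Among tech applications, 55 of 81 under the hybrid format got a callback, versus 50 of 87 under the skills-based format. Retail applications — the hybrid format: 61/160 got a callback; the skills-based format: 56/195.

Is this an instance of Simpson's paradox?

Healthcare: the hybrid format 10/11 = 90.9%, the skills-based format 14/17 = 82.4% → the hybrid format
Tech: the hybrid format 55/81 = 67.9%, the skills-based format 50/87 = 57.5% → the hybrid format
Retail: the hybrid format 61/160 = 38.1%, the skills-based format 56/195 = 28.7% → the hybrid format
Overall: the hybrid format 126/252 = 50.0%, the skills-based format 120/299 = 40.1% → the hybrid format
The hybrid format wins overall and in every industry group — no reversal.

No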